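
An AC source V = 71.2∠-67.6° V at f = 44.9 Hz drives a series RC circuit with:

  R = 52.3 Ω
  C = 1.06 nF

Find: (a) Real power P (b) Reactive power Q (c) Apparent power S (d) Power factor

Step 1 — Angular frequency: ω = 2π·f = 2π·44.9 = 282.1 rad/s.
Step 2 — Component impedances:
  R: Z = R = 52.3 Ω
  C: Z = 1/(jωC) = -j/(ω·C) = 0 - j3.344e+06 Ω
Step 3 — Series combination: Z_total = R + C = 52.3 - j3.344e+06 Ω = 3.344e+06∠-90.0° Ω.
Step 4 — Source phasor: V = 71.2∠-67.6° V = 27.13 - j65.83 V.
Step 5 — Current: I = V / Z = 1.969e-05 + j8.113e-06 A = 2.129e-05∠22.4° A.
Step 6 — Complex power: S = V·I* = 2.371e-08 - j0.001516 VA.
Step 7 — Real power: P = Re(S) = 2.371e-08 W.
Step 8 — Reactive power: Q = Im(S) = -0.001516 VAR.
Step 9 — Apparent power: |S| = 0.001516 VA.
Step 10 — Power factor: PF = P/|S| = 1.564e-05 (leading).

(a) P = 2.371e-08 W  (b) Q = -0.001516 VAR  (c) S = 0.001516 VA  (d) PF = 1.564e-05 (leading)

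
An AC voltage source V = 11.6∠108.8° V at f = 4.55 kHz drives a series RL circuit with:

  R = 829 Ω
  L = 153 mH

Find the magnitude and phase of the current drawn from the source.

Step 1 — Angular frequency: ω = 2π·f = 2π·4550 = 2.859e+04 rad/s.
Step 2 — Component impedances:
  R: Z = R = 829 Ω
  L: Z = jωL = j·2.859e+04·0.153 = 0 + j4374 Ω
Step 3 — Series combination: Z_total = R + L = 829 + j4374 Ω = 4452∠79.3° Ω.
Step 4 — Source phasor: V = 11.6∠108.8° V = -3.738 + j10.98 V.
Step 5 — Ohm's law: I = V / Z_total = (-3.738 + j10.98) / (829 + j4374) = 0.002267 + j0.001284 A.
Step 6 — Convert to polar: |I| = 0.002606 A, ∠I = 29.5°.

I = 0.002606∠29.5° A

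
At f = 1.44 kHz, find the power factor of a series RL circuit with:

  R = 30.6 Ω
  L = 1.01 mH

Step 1 — Angular frequency: ω = 2π·f = 2π·1440 = 9048 rad/s.
Step 2 — Component impedances:
  R: Z = R = 30.6 Ω
  L: Z = jωL = j·9048·0.00101 = 0 + j9.138 Ω
Step 3 — Series combination: Z_total = R + L = 30.6 + j9.138 Ω = 31.94∠16.6° Ω.
Step 4 — Power factor: PF = cos(φ) = Re(Z)/|Z| = 30.6/31.935 = 0.9582.
Step 5 — Type: Im(Z) = 9.138 ⇒ lagging (phase φ = 16.6°).

PF = 0.9582 (lagging, φ = 16.6°)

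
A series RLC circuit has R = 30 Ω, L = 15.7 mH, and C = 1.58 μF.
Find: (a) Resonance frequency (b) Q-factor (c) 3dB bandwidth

Step 1 — Resonance condition Im(Z)=0 gives ω₀ = 1/√(LC).
Step 2 — ω₀ = 1/√(0.0157·1.58e-06) = 6349 rad/s.
Step 3 — f₀ = ω₀/(2π) = 1011 Hz.
Step 4 — Series Q: Q = ω₀L/R = 6349·0.0157/30 = 3.323.
Step 5 — 3dB bandwidth: Δω = ω₀/Q = 1911 rad/s; BW = Δω/(2π) = 304.1 Hz.

(a) f₀ = 1011 Hz  (b) Q = 3.323  (c) BW = 304.1 Hz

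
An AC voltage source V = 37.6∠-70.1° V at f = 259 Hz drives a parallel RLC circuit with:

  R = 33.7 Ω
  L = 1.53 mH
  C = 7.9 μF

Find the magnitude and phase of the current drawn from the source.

Step 1 — Angular frequency: ω = 2π·f = 2π·259 = 1627 rad/s.
Step 2 — Component impedances:
  R: Z = R = 33.7 Ω
  L: Z = jωL = j·1627·0.00153 = 0 + j2.49 Ω
  C: Z = 1/(jωC) = -j/(ω·C) = 0 - j77.78 Ω
Step 3 — Parallel combination: 1/Z_total = 1/R + 1/L + 1/C; Z_total = 0.1952 + j2.557 Ω = 2.565∠85.6° Ω.
Step 4 — Source phasor: V = 37.6∠-70.1° V = 12.8 - j35.35 V.
Step 5 — Ohm's law: I = V / Z_total = (12.8 - j35.35) / (0.1952 + j2.557) = -13.37 - j6.025 A.
Step 6 — Convert to polar: |I| = 14.66 A, ∠I = -155.7°.

I = 14.66∠-155.7° A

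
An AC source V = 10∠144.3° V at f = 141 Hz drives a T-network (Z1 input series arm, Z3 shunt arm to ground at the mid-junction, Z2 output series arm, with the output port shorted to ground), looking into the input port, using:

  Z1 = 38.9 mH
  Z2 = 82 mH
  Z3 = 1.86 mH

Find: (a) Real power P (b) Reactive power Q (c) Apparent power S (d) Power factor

Step 1 — Angular frequency: ω = 2π·f = 2π·141 = 885.9 rad/s.
Step 2 — Component impedances:
  Z1: Z = jωL = j·885.9·0.0389 = 0 + j34.46 Ω
  Z2: Z = jωL = j·885.9·0.082 = 0 + j72.65 Ω
  Z3: Z = jωL = j·885.9·0.00186 = 0 + j1.648 Ω
Step 3 — With the output port shorted to ground, the output series arm Z2 runs from the junction to ground; the shunt arm Z3 also runs from the junction to ground. They appear in parallel: Z3 || Z2 = 0 + j1.611 Ω.
Step 4 — Series with input arm Z1: Z_in = Z1 + (Z3 || Z2) = 0 + j36.07 Ω = 36.07∠90.0° Ω.
Step 5 — Source phasor: V = 10∠144.3° V = -8.121 + j5.835 V.
Step 6 — Current: I = V / Z = 0.1618 + j0.2251 A = 0.2772∠54.3° A.
Step 7 — Complex power: S = V·I* = 0 + j2.772 VA.
Step 8 — Real power: P = Re(S) = 0 W.
Step 9 — Reactive power: Q = Im(S) = 2.772 VAR.
Step 10 — Apparent power: |S| = 2.772 VA.
Step 11 — Power factor: PF = P/|S| = 0 (lagging).

(a) P = 0 W  (b) Q = 2.772 VAR  (c) S = 2.772 VA  (d) PF = 0 (lagging)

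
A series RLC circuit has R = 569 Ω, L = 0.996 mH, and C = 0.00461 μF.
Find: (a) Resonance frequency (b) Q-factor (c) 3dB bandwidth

Step 1 — Resonance: ω₀ = 1/√(LC) = 1/√(0.000996·4.61e-09) = 4.667e+05 rad/s.
Step 2 — f₀ = ω₀/(2π) = 7.427e+04 Hz.
Step 3 — Series Q: Q = ω₀L/R = 4.667e+05·0.000996/569 = 0.8169.
Step 4 — Bandwidth: Δω = ω₀/Q = 5.713e+05 rad/s; BW = Δω/(2π) = 9.092e+04 Hz.

(a) f₀ = 7.427e+04 Hz  (b) Q = 0.8169  (c) BW = 9.092e+04 Hz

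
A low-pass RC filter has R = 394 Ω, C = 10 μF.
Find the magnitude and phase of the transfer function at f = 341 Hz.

Step 1 — Angular frequency: ω = 2π·341 = 2143 rad/s.
Step 2 — Transfer function: H(jω) = 1/(1 + jωRC).
Step 3 — Denominator: 1 + jωRC = 1 + j·2143·394·1e-05 = 1 + j8.442.
Step 4 — H = 0.01384 - j0.1168.
Step 5 — Magnitude: |H| = 0.1176 (-18.6 dB); phase: φ = -83.2°.

|H| = 0.1176 (-18.6 dB), φ = -83.2°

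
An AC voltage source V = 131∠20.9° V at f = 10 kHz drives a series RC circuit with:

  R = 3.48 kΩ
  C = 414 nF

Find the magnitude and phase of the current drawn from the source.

Step 1 — Angular frequency: ω = 2π·f = 2π·1e+04 = 6.283e+04 rad/s.
Step 2 — Component impedances:
  R: Z = R = 3480 Ω
  C: Z = 1/(jωC) = -j/(ω·C) = 0 - j38.44 Ω
Step 3 — Series combination: Z_total = R + C = 3480 - j38.44 Ω = 3480∠-0.6° Ω.
Step 4 — Source phasor: V = 131∠20.9° V = 122.4 + j46.73 V.
Step 5 — Ohm's law: I = V / Z_total = (122.4 + j46.73) / (3480 - j38.44) = 0.03501 + j0.01382 A.
Step 6 — Convert to polar: |I| = 0.03764 A, ∠I = 21.5°.

I = 0.03764∠21.5° A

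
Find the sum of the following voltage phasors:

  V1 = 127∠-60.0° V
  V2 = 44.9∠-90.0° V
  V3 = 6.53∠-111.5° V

Step 1 — Convert each phasor to rectangular form:
  V1 = 127·(cos(-60.0°) + j·sin(-60.0°)) = 63.5 - j110 V
  V2 = 44.9·(cos(-90.0°) + j·sin(-90.0°)) = 0 - j44.9 V
  V3 = 6.53·(cos(-111.5°) + j·sin(-111.5°)) = -2.393 - j6.076 V
Step 2 — Sum components: V_total = 61.11 - j161 V.
Step 3 — Convert to polar: |V_total| = 172.2 V, ∠V_total = -69.2°.

V_total = 172.2∠-69.2° V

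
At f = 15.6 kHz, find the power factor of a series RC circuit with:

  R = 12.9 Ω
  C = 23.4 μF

Step 1 — Angular frequency: ω = 2π·f = 2π·1.56e+04 = 9.802e+04 rad/s.
Step 2 — Component impedances:
  R: Z = R = 12.9 Ω
  C: Z = 1/(jωC) = -j/(ω·C) = 0 - j0.436 Ω
Step 3 — Series combination: Z_total = R + C = 12.9 - j0.436 Ω = 12.91∠-1.9° Ω.
Step 4 — Power factor: PF = cos(φ) = Re(Z)/|Z| = 12.9/12.9074 = 0.9994.
Step 5 — Type: Im(Z) = -0.436 ⇒ leading (phase φ = -1.9°).

PF = 0.9994 (leading, φ = -1.9°)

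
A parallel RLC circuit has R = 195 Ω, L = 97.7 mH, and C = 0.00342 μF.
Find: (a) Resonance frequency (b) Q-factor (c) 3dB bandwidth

Step 1 — Resonance: ω₀ = 1/√(LC) = 1/√(0.0977·3.42e-09) = 5.471e+04 rad/s.
Step 2 — f₀ = ω₀/(2π) = 8707 Hz.
Step 3 — Parallel Q: Q = R/(ω₀L) = 195/(5.471e+04·0.0977) = 0.03648.
Step 4 — Bandwidth: Δω = ω₀/Q = 1.499e+06 rad/s; BW = Δω/(2π) = 2.386e+05 Hz.

(a) f₀ = 8707 Hz  (b) Q = 0.03648  (c) BW = 2.386e+05 Hz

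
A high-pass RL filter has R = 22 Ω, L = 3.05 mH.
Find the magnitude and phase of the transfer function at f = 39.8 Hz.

Step 1 — Angular frequency: ω = 2π·39.8 = 250.1 rad/s.
Step 2 — Transfer function: H(jω) = jωL/(R + jωL).
Step 3 — Numerator jωL = j·0.7627; denominator R + jωL = 22 + j0.7627.
Step 4 — H = 0.0012 + j0.03463.
Step 5 — Magnitude: |H| = 0.03465 (-29.2 dB); phase: φ = 88.0°.

|H| = 0.03465 (-29.2 dB), φ = 88.0°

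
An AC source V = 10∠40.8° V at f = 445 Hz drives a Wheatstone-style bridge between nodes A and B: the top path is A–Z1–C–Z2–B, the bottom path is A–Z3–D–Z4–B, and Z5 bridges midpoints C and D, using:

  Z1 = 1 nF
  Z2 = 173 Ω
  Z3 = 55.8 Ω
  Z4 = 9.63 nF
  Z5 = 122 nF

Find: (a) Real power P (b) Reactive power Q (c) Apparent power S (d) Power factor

Step 1 — Angular frequency: ω = 2π·f = 2π·445 = 2796 rad/s.
Step 2 — Component impedances:
  Z1: Z = 1/(jωC) = -j/(ω·C) = 0 - j3.577e+05 Ω
  Z2: Z = R = 173 Ω
  Z3: Z = R = 55.8 Ω
  Z4: Z = 1/(jωC) = -j/(ω·C) = 0 - j3.714e+04 Ω
  Z5: Z = 1/(jωC) = -j/(ω·C) = 0 - j2932 Ω
Step 3 — Bridge requires nodal analysis (the Z5 bridge couples midpoints C and D, so the two paths cannot be reduced to a simple series/parallel combination). Setting node B to ground and injecting 1 A at node A, the 3-node admittance system at A, C, D solves to V_A = Z_AB = 203.7 - j2697 Ω = 2705∠-85.7° Ω.
Step 4 — Source phasor: V = 10∠40.8° V = 7.57 + j6.534 V.
Step 5 — Current: I = V / Z = -0.002198 + j0.002973 A = 0.003697∠126.5° A.
Step 6 — Complex power: S = V·I* = 0.002785 - j0.03686 VA.
Step 7 — Real power: P = Re(S) = 0.002785 W.
Step 8 — Reactive power: Q = Im(S) = -0.03686 VAR.
Step 9 — Apparent power: |S| = 0.03697 VA.
Step 10 — Power factor: PF = P/|S| = 0.07532 (leading).

(a) P = 0.002785 W  (b) Q = -0.03686 VAR  (c) S = 0.03697 VA  (d) PF = 0.07532 (leading)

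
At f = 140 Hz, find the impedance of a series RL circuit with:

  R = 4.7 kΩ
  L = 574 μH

Step 1 — Angular frequency: ω = 2π·f = 2π·140 = 879.6 rad/s.
Step 2 — Component impedances:
  R: Z = R = 4700 Ω
  L: Z = jωL = j·879.6·0.000574 = 0 + j0.5049 Ω
Step 3 — Series combination: Z_total = R + L = 4700 + j0.5049 Ω = 4700∠0.0° Ω.

Z = 4700 + j0.5049 Ω = 4700∠0.0° Ω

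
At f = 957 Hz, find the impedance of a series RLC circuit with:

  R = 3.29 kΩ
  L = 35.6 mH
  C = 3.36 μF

Step 1 — Angular frequency: ω = 2π·f = 2π·957 = 6013 rad/s.
Step 2 — Component impedances:
  R: Z = R = 3290 Ω
  L: Z = jωL = j·6013·0.0356 = 0 + j214.1 Ω
  C: Z = 1/(jωC) = -j/(ω·C) = 0 - j49.5 Ω
Step 3 — Series combination: Z_total = R + L + C = 3290 + j164.6 Ω = 3294∠2.9° Ω.

Z = 3290 + j164.6 Ω = 3294∠2.9° Ω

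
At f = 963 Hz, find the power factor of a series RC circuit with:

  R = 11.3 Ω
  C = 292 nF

Step 1 — Angular frequency: ω = 2π·f = 2π·963 = 6051 rad/s.
Step 2 — Component impedances:
  R: Z = R = 11.3 Ω
  C: Z = 1/(jωC) = -j/(ω·C) = 0 - j566 Ω
Step 3 — Series combination: Z_total = R + C = 11.3 - j566 Ω = 566.1∠-88.9° Ω.
Step 4 — Power factor: PF = cos(φ) = Re(Z)/|Z| = 11.3/566.1 = 0.01996.
Step 5 — Type: Im(Z) = -566 ⇒ leading (phase φ = -88.9°).

PF = 0.01996 (leading, φ = -88.9°)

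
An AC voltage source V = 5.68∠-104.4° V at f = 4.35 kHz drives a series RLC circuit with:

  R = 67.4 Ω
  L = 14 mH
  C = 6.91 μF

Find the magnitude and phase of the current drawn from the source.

Step 1 — Angular frequency: ω = 2π·f = 2π·4350 = 2.733e+04 rad/s.
Step 2 — Component impedances:
  R: Z = R = 67.4 Ω
  L: Z = jωL = j·2.733e+04·0.014 = 0 + j382.6 Ω
  C: Z = 1/(jωC) = -j/(ω·C) = 0 - j5.295 Ω
Step 3 — Series combination: Z_total = R + L + C = 67.4 + j377.4 Ω = 383.3∠79.9° Ω.
Step 4 — Source phasor: V = 5.68∠-104.4° V = -1.413 - j5.502 V.
Step 5 — Ohm's law: I = V / Z_total = (-1.413 - j5.502) / (67.4 + j377.4) = -0.01478 + j0.001104 A.
Step 6 — Convert to polar: |I| = 0.01482 A, ∠I = 175.7°.

I = 0.01482∠175.7° A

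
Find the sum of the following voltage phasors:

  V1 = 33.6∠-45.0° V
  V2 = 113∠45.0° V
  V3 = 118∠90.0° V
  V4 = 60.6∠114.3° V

Step 1 — Convert each phasor to rectangular form:
  V1 = 33.6·(cos(-45.0°) + j·sin(-45.0°)) = 23.76 - j23.76 V
  V2 = 113·(cos(45.0°) + j·sin(45.0°)) = 79.9 + j79.9 V
  V3 = 118·(cos(90.0°) + j·sin(90.0°)) = 0 + j118 V
  V4 = 60.6·(cos(114.3°) + j·sin(114.3°)) = -24.94 + j55.23 V
Step 2 — Sum components: V_total = 78.72 + j229.4 V.
Step 3 — Convert to polar: |V_total| = 242.5 V, ∠V_total = 71.1°.

V_total = 242.5∠71.1° V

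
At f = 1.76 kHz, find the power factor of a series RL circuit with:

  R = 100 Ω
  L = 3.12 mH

Step 1 — Angular frequency: ω = 2π·f = 2π·1760 = 1.106e+04 rad/s.
Step 2 — Component impedances:
  R: Z = R = 100 Ω
  L: Z = jωL = j·1.106e+04·0.00312 = 0 + j34.5 Ω
Step 3 — Series combination: Z_total = R + L = 100 + j34.5 Ω = 105.8∠19.0° Ω.
Step 4 — Power factor: PF = cos(φ) = Re(Z)/|Z| = 100/105.785 = 0.9453.
Step 5 — Type: Im(Z) = 34.5 ⇒ lagging (phase φ = 19.0°).

PF = 0.9453 (lagging, φ = 19.0°)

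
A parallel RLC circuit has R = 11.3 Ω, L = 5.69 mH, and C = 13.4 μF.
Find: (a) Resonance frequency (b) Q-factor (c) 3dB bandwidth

Step 1 — Resonance: ω₀ = 1/√(LC) = 1/√(0.00569·1.34e-05) = 3622 rad/s.
Step 2 — f₀ = ω₀/(2π) = 576.4 Hz.
Step 3 — Parallel Q: Q = R/(ω₀L) = 11.3/(3622·0.00569) = 0.5484.
Step 4 — Bandwidth: Δω = ω₀/Q = 6604 rad/s; BW = Δω/(2π) = 1051 Hz.

(a) f₀ = 576.4 Hz  (b) Q = 0.5484  (c) BW = 1051 Hz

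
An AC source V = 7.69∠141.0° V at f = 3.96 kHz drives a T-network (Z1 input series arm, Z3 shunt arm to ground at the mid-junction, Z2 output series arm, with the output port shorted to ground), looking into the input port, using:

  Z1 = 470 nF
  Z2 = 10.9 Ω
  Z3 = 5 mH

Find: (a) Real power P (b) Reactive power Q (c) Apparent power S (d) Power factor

Step 1 — Angular frequency: ω = 2π·f = 2π·3960 = 2.488e+04 rad/s.
Step 2 — Component impedances:
  Z1: Z = 1/(jωC) = -j/(ω·C) = 0 - j85.51 Ω
  Z2: Z = R = 10.9 Ω
  Z3: Z = jωL = j·2.488e+04·0.005 = 0 + j124.4 Ω
Step 3 — With the output port shorted to ground, the output series arm Z2 runs from the junction to ground; the shunt arm Z3 also runs from the junction to ground. They appear in parallel: Z3 || Z2 = 10.82 + j0.9477 Ω.
Step 4 — Series with input arm Z1: Z_in = Z1 + (Z3 || Z2) = 10.82 - j84.56 Ω = 85.25∠-82.7° Ω.
Step 5 — Source phasor: V = 7.69∠141.0° V = -5.976 + j4.839 V.
Step 6 — Current: I = V / Z = -0.0652 - j0.06233 A = 0.0902∠-136.3° A.
Step 7 — Complex power: S = V·I* = 0.08801 - j0.688 VA.
Step 8 — Real power: P = Re(S) = 0.08801 W.
Step 9 — Reactive power: Q = Im(S) = -0.688 VAR.
Step 10 — Apparent power: |S| = 0.6937 VA.
Step 11 — Power factor: PF = P/|S| = 0.1269 (leading).

(a) P = 0.08801 W  (b) Q = -0.688 VAR  (c) S = 0.6937 VA  (d) PF = 0.1269 (leading)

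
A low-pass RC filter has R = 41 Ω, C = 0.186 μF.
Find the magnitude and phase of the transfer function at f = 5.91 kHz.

Step 1 — Angular frequency: ω = 2π·5910 = 3.713e+04 rad/s.
Step 2 — Transfer function: H(jω) = 1/(1 + jωRC).
Step 3 — Denominator: 1 + jωRC = 1 + j·3.713e+04·41·1.86e-07 = 1 + j0.2832.
Step 4 — H = 0.9258 - j0.2622.
Step 5 — Magnitude: |H| = 0.9622 (-0.3 dB); phase: φ = -15.8°.

|H| = 0.9622 (-0.3 dB), φ = -15.8°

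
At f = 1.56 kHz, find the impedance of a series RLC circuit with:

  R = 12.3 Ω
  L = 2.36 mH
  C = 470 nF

Step 1 — Angular frequency: ω = 2π·f = 2π·1560 = 9802 rad/s.
Step 2 — Component impedances:
  R: Z = R = 12.3 Ω
  L: Z = jωL = j·9802·0.00236 = 0 + j23.13 Ω
  C: Z = 1/(jωC) = -j/(ω·C) = 0 - j217.1 Ω
Step 3 — Series combination: Z_total = R + L + C = 12.3 - j193.9 Ω = 194.3∠-86.4° Ω.

Z = 12.3 - j193.9 Ω = 194.3∠-86.4° Ω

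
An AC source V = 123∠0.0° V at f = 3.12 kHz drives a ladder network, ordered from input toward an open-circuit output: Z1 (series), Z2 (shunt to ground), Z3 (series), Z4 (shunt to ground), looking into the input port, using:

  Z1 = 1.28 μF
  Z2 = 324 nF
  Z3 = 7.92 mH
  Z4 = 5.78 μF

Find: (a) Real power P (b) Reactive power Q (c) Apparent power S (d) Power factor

Step 1 — Angular frequency: ω = 2π·f = 2π·3120 = 1.96e+04 rad/s.
Step 2 — Component impedances:
  Z1: Z = 1/(jωC) = -j/(ω·C) = 0 - j39.85 Ω
  Z2: Z = 1/(jωC) = -j/(ω·C) = 0 - j157.4 Ω
  Z3: Z = jωL = j·1.96e+04·0.00792 = 0 + j155.3 Ω
  Z4: Z = 1/(jωC) = -j/(ω·C) = 0 - j8.825 Ω
Step 3 — Ladder network (open output): work backward from the far end, alternating series and parallel combinations. Z_in = 0 + j2055 Ω = 2055∠90.0° Ω.
Step 4 — Source phasor: V = 123∠0.0° V = 123 V.
Step 5 — Current: I = V / Z = 0 - j0.05986 A = 0.05986∠-90.0° A.
Step 6 — Complex power: S = V·I* = 0 + j7.363 VA.
Step 7 — Real power: P = Re(S) = 0 W.
Step 8 — Reactive power: Q = Im(S) = 7.363 VAR.
Step 9 — Apparent power: |S| = 7.363 VA.
Step 10 — Power factor: PF = P/|S| = 0 (lagging).

(a) P = 0 W  (b) Q = 7.363 VAR  (c) S = 7.363 VA  (d) PF = 0 (lagging)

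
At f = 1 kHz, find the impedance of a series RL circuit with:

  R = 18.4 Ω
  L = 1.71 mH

Step 1 — Angular frequency: ω = 2π·f = 2π·1000 = 6283 rad/s.
Step 2 — Component impedances:
  R: Z = R = 18.4 Ω
  L: Z = jωL = j·6283·0.00171 = 0 + j10.74 Ω
Step 3 — Series combination: Z_total = R + L = 18.4 + j10.74 Ω = 21.31∠30.3° Ω.

Z = 18.4 + j10.74 Ω = 21.31∠30.3° Ω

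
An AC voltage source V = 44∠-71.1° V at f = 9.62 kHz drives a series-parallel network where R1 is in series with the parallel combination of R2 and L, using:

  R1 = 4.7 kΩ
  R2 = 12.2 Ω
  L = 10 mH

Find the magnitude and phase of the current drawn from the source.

Step 1 — Angular frequency: ω = 2π·f = 2π·9620 = 6.044e+04 rad/s.
Step 2 — Component impedances:
  R1: Z = R = 4700 Ω
  R2: Z = R = 12.2 Ω
  L: Z = jωL = j·6.044e+04·0.01 = 0 + j604.4 Ω
Step 3 — Parallel branch: R2 || L = 1/(1/R2 + 1/L) = 12.2 + j0.2461 Ω.
Step 4 — Series with R1: Z_total = R1 + (R2 || L) = 4712 + j0.2461 Ω = 4712∠0.0° Ω.
Step 5 — Source phasor: V = 44∠-71.1° V = 14.25 - j41.63 V.
Step 6 — Ohm's law: I = V / Z_total = (14.25 - j41.63) / (4712 + j0.2461) = 0.003024 - j0.008834 A.
Step 7 — Convert to polar: |I| = 0.009337 A, ∠I = -71.1°.

I = 0.009337∠-71.1° A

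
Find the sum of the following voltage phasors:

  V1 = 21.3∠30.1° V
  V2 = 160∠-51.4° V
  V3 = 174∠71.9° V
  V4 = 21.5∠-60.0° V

Step 1 — Convert each phasor to rectangular form:
  V1 = 21.3·(cos(30.1°) + j·sin(30.1°)) = 18.43 + j10.68 V
  V2 = 160·(cos(-51.4°) + j·sin(-51.4°)) = 99.82 - j125 V
  V3 = 174·(cos(71.9°) + j·sin(71.9°)) = 54.06 + j165.4 V
  V4 = 21.5·(cos(-60.0°) + j·sin(-60.0°)) = 10.75 - j18.62 V
Step 2 — Sum components: V_total = 183.1 + j32.41 V.
Step 3 — Convert to polar: |V_total| = 185.9 V, ∠V_total = 10.0°.

V_total = 185.9∠10.0° V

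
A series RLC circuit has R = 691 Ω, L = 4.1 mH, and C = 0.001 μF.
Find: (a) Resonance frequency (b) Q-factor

Step 1 — Resonance condition Im(Z)=0 gives ω₀ = 1/√(LC).
Step 2 — ω₀ = 1/√(0.0041·1e-09) = 4.939e+05 rad/s.
Step 3 — f₀ = ω₀/(2π) = 7.86e+04 Hz.
Step 4 — Series Q: Q = ω₀L/R = 4.939e+05·0.0041/691 = 2.93.

(a) f₀ = 7.86e+04 Hz  (b) Q = 2.93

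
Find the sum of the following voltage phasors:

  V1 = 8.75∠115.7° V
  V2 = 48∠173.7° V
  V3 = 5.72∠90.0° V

Step 1 — Convert each phasor to rectangular form:
  V1 = 8.75·(cos(115.7°) + j·sin(115.7°)) = -3.795 + j7.884 V
  V2 = 48·(cos(173.7°) + j·sin(173.7°)) = -47.71 + j5.267 V
  V3 = 5.72·(cos(90.0°) + j·sin(90.0°)) = 0 + j5.72 V
Step 2 — Sum components: V_total = -51.5 + j18.87 V.
Step 3 — Convert to polar: |V_total| = 54.85 V, ∠V_total = 159.9°.

V_total = 54.85∠159.9° V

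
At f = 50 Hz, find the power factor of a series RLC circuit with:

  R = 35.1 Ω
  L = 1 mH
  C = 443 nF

Step 1 — Angular frequency: ω = 2π·f = 2π·50 = 314.2 rad/s.
Step 2 — Component impedances:
  R: Z = R = 35.1 Ω
  L: Z = jωL = j·314.2·0.001 = 0 + j0.3142 Ω
  C: Z = 1/(jωC) = -j/(ω·C) = 0 - j7185 Ω
Step 3 — Series combination: Z_total = R + L + C = 35.1 - j7185 Ω = 7185∠-89.7° Ω.
Step 4 — Power factor: PF = cos(φ) = Re(Z)/|Z| = 35.1/7185 = 0.004885.
Step 5 — Type: Im(Z) = -7185 ⇒ leading (phase φ = -89.7°).

PF = 0.004885 (leading, φ = -89.7°)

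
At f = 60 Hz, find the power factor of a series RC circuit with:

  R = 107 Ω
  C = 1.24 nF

Step 1 — Angular frequency: ω = 2π·f = 2π·60 = 377 rad/s.
Step 2 — Component impedances:
  R: Z = R = 107 Ω
  C: Z = 1/(jωC) = -j/(ω·C) = 0 - j2.139e+06 Ω
Step 3 — Series combination: Z_total = R + C = 107 - j2.139e+06 Ω = 2.139e+06∠-90.0° Ω.
Step 4 — Power factor: PF = cos(φ) = Re(Z)/|Z| = 107/2.139e+06 = 5.002e-05.
Step 5 — Type: Im(Z) = -2.139e+06 ⇒ leading (phase φ = -90.0°).

PF = 5.002e-05 (leading, φ = -90.0°)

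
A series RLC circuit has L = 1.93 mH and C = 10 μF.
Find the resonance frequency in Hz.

Step 1 — Resonance condition Im(Z)=0 gives ω₀ = 1/√(LC).
Step 2 — ω₀ = 1/√(0.00193·1e-05) = 7198 rad/s.
Step 3 — f₀ = ω₀/(2π) = 1146 Hz.

f₀ = 1146 Hz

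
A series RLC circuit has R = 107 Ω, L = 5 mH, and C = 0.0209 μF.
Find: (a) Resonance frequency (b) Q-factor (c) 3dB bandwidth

Step 1 — Resonance condition Im(Z)=0 gives ω₀ = 1/√(LC).
Step 2 — ω₀ = 1/√(0.005·2.09e-08) = 9.782e+04 rad/s.
Step 3 — f₀ = ω₀/(2π) = 1.557e+04 Hz.
Step 4 — Series Q: Q = ω₀L/R = 9.782e+04·0.005/107 = 4.571.
Step 5 — 3dB bandwidth: Δω = ω₀/Q = 2.14e+04 rad/s; BW = Δω/(2π) = 3406 Hz.

(a) f₀ = 1.557e+04 Hz  (b) Q = 4.571  (c) BW = 3406 Hz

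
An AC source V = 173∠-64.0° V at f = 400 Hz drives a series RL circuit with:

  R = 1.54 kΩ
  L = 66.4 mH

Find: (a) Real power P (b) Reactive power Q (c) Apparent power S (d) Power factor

Step 1 — Angular frequency: ω = 2π·f = 2π·400 = 2513 rad/s.
Step 2 — Component impedances:
  R: Z = R = 1540 Ω
  L: Z = jωL = j·2513·0.0664 = 0 + j166.9 Ω
Step 3 — Series combination: Z_total = R + L = 1540 + j166.9 Ω = 1549∠6.2° Ω.
Step 4 — Source phasor: V = 173∠-64.0° V = 75.84 - j155.5 V.
Step 5 — Current: I = V / Z = 0.03786 - j0.1051 A = 0.1117∠-70.2° A.
Step 6 — Complex power: S = V·I* = 19.21 + j2.082 VA.
Step 7 — Real power: P = Re(S) = 19.21 W.
Step 8 — Reactive power: Q = Im(S) = 2.082 VAR.
Step 9 — Apparent power: |S| = 19.32 VA.
Step 10 — Power factor: PF = P/|S| = 0.9942 (lagging).

(a) P = 19.21 W  (b) Q = 2.082 VAR  (c) S = 19.32 VA  (d) PF = 0.9942 (lagging)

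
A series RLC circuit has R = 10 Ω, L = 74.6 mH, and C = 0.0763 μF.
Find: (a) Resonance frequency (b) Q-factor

Step 1 — Resonance condition Im(Z)=0 gives ω₀ = 1/√(LC).
Step 2 — ω₀ = 1/√(0.0746·7.63e-08) = 1.325e+04 rad/s.
Step 3 — f₀ = ω₀/(2π) = 2110 Hz.
Step 4 — Series Q: Q = ω₀L/R = 1.325e+04·0.0746/10 = 98.88.

(a) f₀ = 2110 Hz  (b) Q = 98.88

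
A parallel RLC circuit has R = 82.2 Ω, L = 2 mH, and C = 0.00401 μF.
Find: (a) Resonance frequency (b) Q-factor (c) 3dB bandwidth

Step 1 — Resonance: ω₀ = 1/√(LC) = 1/√(0.002·4.01e-09) = 3.531e+05 rad/s.
Step 2 — f₀ = ω₀/(2π) = 5.62e+04 Hz.
Step 3 — Parallel Q: Q = R/(ω₀L) = 82.2/(3.531e+05·0.002) = 0.1164.
Step 4 — Bandwidth: Δω = ω₀/Q = 3.034e+06 rad/s; BW = Δω/(2π) = 4.828e+05 Hz.

(a) f₀ = 5.62e+04 Hz  (b) Q = 0.1164  (c) BW = 4.828e+05 Hz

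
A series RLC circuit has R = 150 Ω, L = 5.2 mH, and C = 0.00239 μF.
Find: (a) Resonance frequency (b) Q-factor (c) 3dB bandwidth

Step 1 — Resonance condition Im(Z)=0 gives ω₀ = 1/√(LC).
Step 2 — ω₀ = 1/√(0.0052·2.39e-09) = 2.837e+05 rad/s.
Step 3 — f₀ = ω₀/(2π) = 4.515e+04 Hz.
Step 4 — Series Q: Q = ω₀L/R = 2.837e+05·0.0052/150 = 9.834.
Step 5 — 3dB bandwidth: Δω = ω₀/Q = 2.885e+04 rad/s; BW = Δω/(2π) = 4591 Hz.

(a) f₀ = 4.515e+04 Hz  (b) Q = 9.834  (c) BW = 4591 Hz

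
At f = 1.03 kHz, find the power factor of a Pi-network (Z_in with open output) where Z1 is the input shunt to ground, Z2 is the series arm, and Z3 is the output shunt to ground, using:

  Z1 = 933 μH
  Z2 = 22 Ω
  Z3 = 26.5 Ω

Step 1 — Angular frequency: ω = 2π·f = 2π·1030 = 6472 rad/s.
Step 2 — Component impedances:
  Z1: Z = jωL = j·6472·0.000933 = 0 + j6.038 Ω
  Z2: Z = R = 22 Ω
  Z3: Z = R = 26.5 Ω
Step 3 — With open output, the series arm Z2 and the output shunt Z3 appear in series to ground: Z2 + Z3 = 48.5 Ω.
Step 4 — Parallel with input shunt Z1: Z_in = Z1 || (Z2 + Z3) = 0.7402 + j5.946 Ω = 5.992∠82.9° Ω.
Step 5 — Power factor: PF = cos(φ) = Re(Z)/|Z| = 0.7402/5.992 = 0.1235.
Step 6 — Type: Im(Z) = 5.946 ⇒ lagging (phase φ = 82.9°).

PF = 0.1235 (lagging, φ = 82.9°)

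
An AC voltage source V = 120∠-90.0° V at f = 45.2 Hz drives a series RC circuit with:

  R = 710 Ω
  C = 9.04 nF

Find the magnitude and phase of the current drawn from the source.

Step 1 — Angular frequency: ω = 2π·f = 2π·45.2 = 284 rad/s.
Step 2 — Component impedances:
  R: Z = R = 710 Ω
  C: Z = 1/(jωC) = -j/(ω·C) = 0 - j3.895e+05 Ω
Step 3 — Series combination: Z_total = R + C = 710 - j3.895e+05 Ω = 3.895e+05∠-89.9° Ω.
Step 4 — Source phasor: V = 120∠-90.0° V = 0 - j120 V.
Step 5 — Ohm's law: I = V / Z_total = (0 - j120) / (710 - j3.895e+05) = 0.0003081 - j5.616e-07 A.
Step 6 — Convert to polar: |I| = 0.0003081 A, ∠I = -0.1°.

I = 0.0003081∠-0.1° A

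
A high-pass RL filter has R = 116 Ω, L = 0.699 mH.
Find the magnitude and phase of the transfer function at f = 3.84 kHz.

Step 1 — Angular frequency: ω = 2π·3840 = 2.413e+04 rad/s.
Step 2 — Transfer function: H(jω) = jωL/(R + jωL).
Step 3 — Numerator jωL = j·16.87; denominator R + jωL = 116 + j16.87.
Step 4 — H = 0.0207 + j0.1424.
Step 5 — Magnitude: |H| = 0.1439 (-16.8 dB); phase: φ = 81.7°.

|H| = 0.1439 (-16.8 dB), φ = 81.7°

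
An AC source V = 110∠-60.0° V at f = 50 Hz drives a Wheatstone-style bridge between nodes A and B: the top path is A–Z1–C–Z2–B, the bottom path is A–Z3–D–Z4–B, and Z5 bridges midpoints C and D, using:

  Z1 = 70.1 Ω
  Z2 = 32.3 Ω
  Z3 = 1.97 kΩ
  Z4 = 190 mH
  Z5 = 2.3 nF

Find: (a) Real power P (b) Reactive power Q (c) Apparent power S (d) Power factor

Step 1 — Angular frequency: ω = 2π·f = 2π·50 = 314.2 rad/s.
Step 2 — Component impedances:
  Z1: Z = R = 70.1 Ω
  Z2: Z = R = 32.3 Ω
  Z3: Z = R = 1970 Ω
  Z4: Z = jωL = j·314.2·0.19 = 0 + j59.69 Ω
  Z5: Z = 1/(jωC) = -j/(ω·C) = 0 - j1.384e+06 Ω
Step 3 — Bridge requires nodal analysis (the Z5 bridge couples midpoints C and D, so the two paths cannot be reduced to a simple series/parallel combination). Setting node B to ground and injecting 1 A at node A, the 3-node admittance system at A, C, D solves to V_A = Z_AB = 97.34 + j0.1449 Ω = 97.34∠0.1° Ω.
Step 4 — Source phasor: V = 110∠-60.0° V = 55 - j95.26 V.
Step 5 — Current: I = V / Z = 0.5635 - j0.9795 A = 1.13∠-60.1° A.
Step 6 — Complex power: S = V·I* = 124.3 + j0.1851 VA.
Step 7 — Real power: P = Re(S) = 124.3 W.
Step 8 — Reactive power: Q = Im(S) = 0.1851 VAR.
Step 9 — Apparent power: |S| = 124.3 VA.
Step 10 — Power factor: PF = P/|S| = 1 (lagging).

(a) P = 124.3 W  (b) Q = 0.1851 VAR  (c) S = 124.3 VA  (d) PF = 1 (lagging)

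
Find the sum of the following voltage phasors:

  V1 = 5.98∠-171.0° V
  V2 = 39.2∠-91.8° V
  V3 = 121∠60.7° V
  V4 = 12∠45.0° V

Step 1 — Convert each phasor to rectangular form:
  V1 = 5.98·(cos(-171.0°) + j·sin(-171.0°)) = -5.906 - j0.9355 V
  V2 = 39.2·(cos(-91.8°) + j·sin(-91.8°)) = -1.231 - j39.18 V
  V3 = 121·(cos(60.7°) + j·sin(60.7°)) = 59.22 + j105.5 V
  V4 = 12·(cos(45.0°) + j·sin(45.0°)) = 8.485 + j8.485 V
Step 2 — Sum components: V_total = 60.56 + j73.89 V.
Step 3 — Convert to polar: |V_total| = 95.54 V, ∠V_total = 50.7°.

V_total = 95.54∠50.7° V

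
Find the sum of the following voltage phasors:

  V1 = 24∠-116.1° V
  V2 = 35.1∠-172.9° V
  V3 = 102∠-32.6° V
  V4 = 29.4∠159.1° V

Step 1 — Convert each phasor to rectangular form:
  V1 = 24·(cos(-116.1°) + j·sin(-116.1°)) = -10.56 - j21.55 V
  V2 = 35.1·(cos(-172.9°) + j·sin(-172.9°)) = -34.83 - j4.338 V
  V3 = 102·(cos(-32.6°) + j·sin(-32.6°)) = 85.93 - j54.95 V
  V4 = 29.4·(cos(159.1°) + j·sin(159.1°)) = -27.47 + j10.49 V
Step 2 — Sum components: V_total = 13.08 - j70.36 V.
Step 3 — Convert to polar: |V_total| = 71.56 V, ∠V_total = -79.5°.

V_total = 71.56∠-79.5° V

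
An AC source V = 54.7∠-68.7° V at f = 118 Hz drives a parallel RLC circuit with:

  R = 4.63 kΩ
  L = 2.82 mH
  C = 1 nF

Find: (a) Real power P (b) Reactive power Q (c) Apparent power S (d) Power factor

Step 1 — Angular frequency: ω = 2π·f = 2π·118 = 741.4 rad/s.
Step 2 — Component impedances:
  R: Z = R = 4630 Ω
  L: Z = jωL = j·741.4·0.00282 = 0 + j2.091 Ω
  C: Z = 1/(jωC) = -j/(ω·C) = 0 - j1.349e+06 Ω
Step 3 — Parallel combination: 1/Z_total = 1/R + 1/L + 1/C; Z_total = 0.0009442 + j2.091 Ω = 2.091∠90.0° Ω.
Step 4 — Source phasor: V = 54.7∠-68.7° V = 19.87 - j50.96 V.
Step 5 — Current: I = V / Z = -24.37 - j9.514 A = 26.16∠-158.7° A.
Step 6 — Complex power: S = V·I* = 0.6462 + j1431 VA.
Step 7 — Real power: P = Re(S) = 0.6462 W.
Step 8 — Reactive power: Q = Im(S) = 1431 VAR.
Step 9 — Apparent power: |S| = 1431 VA.
Step 10 — Power factor: PF = P/|S| = 0.0004516 (lagging).

(a) P = 0.6462 W  (b) Q = 1431 VAR  (c) S = 1431 VA  (d) PF = 0.0004516 (lagging)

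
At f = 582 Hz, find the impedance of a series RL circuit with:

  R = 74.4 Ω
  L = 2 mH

Step 1 — Angular frequency: ω = 2π·f = 2π·582 = 3657 rad/s.
Step 2 — Component impedances:
  R: Z = R = 74.4 Ω
  L: Z = jωL = j·3657·0.002 = 0 + j7.314 Ω
Step 3 — Series combination: Z_total = R + L = 74.4 + j7.314 Ω = 74.76∠5.6° Ω.

Z = 74.4 + j7.314 Ω = 74.76∠5.6° Ω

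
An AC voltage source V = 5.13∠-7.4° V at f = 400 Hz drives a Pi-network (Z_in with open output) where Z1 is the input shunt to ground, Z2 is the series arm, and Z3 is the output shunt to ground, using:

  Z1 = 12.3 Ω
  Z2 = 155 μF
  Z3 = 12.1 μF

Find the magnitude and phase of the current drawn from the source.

Step 1 — Angular frequency: ω = 2π·f = 2π·400 = 2513 rad/s.
Step 2 — Component impedances:
  Z1: Z = R = 12.3 Ω
  Z2: Z = 1/(jωC) = -j/(ω·C) = 0 - j2.567 Ω
  Z3: Z = 1/(jωC) = -j/(ω·C) = 0 - j32.88 Ω
Step 3 — With open output, the series arm Z2 and the output shunt Z3 appear in series to ground: Z2 + Z3 = 0 - j35.45 Ω.
Step 4 — Parallel with input shunt Z1: Z_in = Z1 || (Z2 + Z3) = 10.98 - j3.809 Ω = 11.62∠-19.1° Ω.
Step 5 — Source phasor: V = 5.13∠-7.4° V = 5.087 - j0.6607 V.
Step 6 — Ohm's law: I = V / Z_total = (5.087 - j0.6607) / (10.98 - j3.809) = 0.4322 + j0.08979 A.
Step 7 — Convert to polar: |I| = 0.4415 A, ∠I = 11.7°.

I = 0.4415∠11.7° A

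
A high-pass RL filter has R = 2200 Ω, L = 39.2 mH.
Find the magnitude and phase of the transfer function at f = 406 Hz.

Step 1 — Angular frequency: ω = 2π·406 = 2551 rad/s.
Step 2 — Transfer function: H(jω) = jωL/(R + jωL).
Step 3 — Numerator jωL = j·100; denominator R + jωL = 2200 + j100.
Step 4 — H = 0.002062 + j0.04536.
Step 5 — Magnitude: |H| = 0.04541 (-26.9 dB); phase: φ = 87.4°.

|H| = 0.04541 (-26.9 dB), φ = 87.4°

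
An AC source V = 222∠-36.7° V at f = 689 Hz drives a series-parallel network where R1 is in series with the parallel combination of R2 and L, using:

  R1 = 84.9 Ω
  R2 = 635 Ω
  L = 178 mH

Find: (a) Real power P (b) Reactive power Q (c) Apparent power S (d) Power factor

Step 1 — Angular frequency: ω = 2π·f = 2π·689 = 4329 rad/s.
Step 2 — Component impedances:
  R1: Z = R = 84.9 Ω
  R2: Z = R = 635 Ω
  L: Z = jωL = j·4329·0.178 = 0 + j770.6 Ω
Step 3 — Parallel branch: R2 || L = 1/(1/R2 + 1/L) = 378.2 + j311.6 Ω.
Step 4 — Series with R1: Z_total = R1 + (R2 || L) = 463.1 + j311.6 Ω = 558.2∠33.9° Ω.
Step 5 — Source phasor: V = 222∠-36.7° V = 178 - j132.7 V.
Step 6 — Current: I = V / Z = 0.1318 - j0.3752 A = 0.3977∠-70.6° A.
Step 7 — Complex power: S = V·I* = 73.25 + j49.3 VA.
Step 8 — Real power: P = Re(S) = 73.25 W.
Step 9 — Reactive power: Q = Im(S) = 49.3 VAR.
Step 10 — Apparent power: |S| = 88.29 VA.
Step 11 — Power factor: PF = P/|S| = 0.8296 (lagging).

(a) P = 73.25 W  (b) Q = 49.3 VAR  (c) S = 88.29 VA  (d) PF = 0.8296 (lagging)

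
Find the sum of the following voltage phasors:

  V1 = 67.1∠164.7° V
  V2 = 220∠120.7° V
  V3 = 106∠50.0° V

Step 1 — Convert each phasor to rectangular form:
  V1 = 67.1·(cos(164.7°) + j·sin(164.7°)) = -64.72 + j17.71 V
  V2 = 220·(cos(120.7°) + j·sin(120.7°)) = -112.3 + j189.2 V
  V3 = 106·(cos(50.0°) + j·sin(50.0°)) = 68.14 + j81.2 V
Step 2 — Sum components: V_total = -108.9 + j288.1 V.
Step 3 — Convert to polar: |V_total| = 308 V, ∠V_total = 110.7°.

V_total = 308∠110.7° V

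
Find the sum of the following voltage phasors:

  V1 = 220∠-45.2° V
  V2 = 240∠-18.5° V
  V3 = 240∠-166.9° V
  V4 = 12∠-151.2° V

Step 1 — Convert each phasor to rectangular form:
  V1 = 220·(cos(-45.2°) + j·sin(-45.2°)) = 155 - j156.1 V
  V2 = 240·(cos(-18.5°) + j·sin(-18.5°)) = 227.6 - j76.15 V
  V3 = 240·(cos(-166.9°) + j·sin(-166.9°)) = -233.8 - j54.4 V
  V4 = 12·(cos(-151.2°) + j·sin(-151.2°)) = -10.52 - j5.781 V
Step 2 — Sum components: V_total = 138.3 - j292.4 V.
Step 3 — Convert to polar: |V_total| = 323.5 V, ∠V_total = -64.7°.

V_total = 323.5∠-64.7° V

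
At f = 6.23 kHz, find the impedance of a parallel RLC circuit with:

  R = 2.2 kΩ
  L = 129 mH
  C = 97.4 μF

Step 1 — Angular frequency: ω = 2π·f = 2π·6230 = 3.914e+04 rad/s.
Step 2 — Component impedances:
  R: Z = R = 2200 Ω
  L: Z = jωL = j·3.914e+04·0.129 = 0 + j5050 Ω
  C: Z = 1/(jωC) = -j/(ω·C) = 0 - j0.2623 Ω
Step 3 — Parallel combination: 1/Z_total = 1/R + 1/L + 1/C; Z_total = 3.127e-05 - j0.2623 Ω = 0.2623∠-90.0° Ω.

Z = 3.127e-05 - j0.2623 Ω = 0.2623∠-90.0° Ω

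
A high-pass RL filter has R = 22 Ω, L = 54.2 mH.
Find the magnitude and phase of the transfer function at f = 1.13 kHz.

Step 1 — Angular frequency: ω = 2π·1130 = 7100 rad/s.
Step 2 — Transfer function: H(jω) = jωL/(R + jωL).
Step 3 — Numerator jωL = j·384.8; denominator R + jωL = 22 + j384.8.
Step 4 — H = 0.9967 + j0.05698.
Step 5 — Magnitude: |H| = 0.9984 (-0.0 dB); phase: φ = 3.3°.

|H| = 0.9984 (-0.0 dB), φ = 3.3°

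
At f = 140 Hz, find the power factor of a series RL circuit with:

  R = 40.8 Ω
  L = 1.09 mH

Step 1 — Angular frequency: ω = 2π·f = 2π·140 = 879.6 rad/s.
Step 2 — Component impedances:
  R: Z = R = 40.8 Ω
  L: Z = jωL = j·879.6·0.00109 = 0 + j0.9588 Ω
Step 3 — Series combination: Z_total = R + L = 40.8 + j0.9588 Ω = 40.81∠1.3° Ω.
Step 4 — Power factor: PF = cos(φ) = Re(Z)/|Z| = 40.8/40.811 = 0.9997.
Step 5 — Type: Im(Z) = 0.9588 ⇒ lagging (phase φ = 1.3°).

PF = 0.9997 (lagging, φ = 1.3°)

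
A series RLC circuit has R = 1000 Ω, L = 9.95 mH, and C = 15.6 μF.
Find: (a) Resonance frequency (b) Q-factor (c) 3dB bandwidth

Step 1 — Resonance: ω₀ = 1/√(LC) = 1/√(0.00995·1.56e-05) = 2538 rad/s.
Step 2 — f₀ = ω₀/(2π) = 404 Hz.
Step 3 — Series Q: Q = ω₀L/R = 2538·0.00995/1000 = 0.02526.
Step 4 — Bandwidth: Δω = ω₀/Q = 1.005e+05 rad/s; BW = Δω/(2π) = 1.6e+04 Hz.

(a) f₀ = 404 Hz  (b) Q = 0.02526  (c) BW = 1.6e+04 Hz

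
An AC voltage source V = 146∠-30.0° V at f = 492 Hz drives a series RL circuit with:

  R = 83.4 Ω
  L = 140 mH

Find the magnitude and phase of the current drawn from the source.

Step 1 — Angular frequency: ω = 2π·f = 2π·492 = 3091 rad/s.
Step 2 — Component impedances:
  R: Z = R = 83.4 Ω
  L: Z = jωL = j·3091·0.14 = 0 + j432.8 Ω
Step 3 — Series combination: Z_total = R + L = 83.4 + j432.8 Ω = 440.7∠79.1° Ω.
Step 4 — Source phasor: V = 146∠-30.0° V = 126.4 - j73 V.
Step 5 — Ohm's law: I = V / Z_total = (126.4 - j73) / (83.4 + j432.8) = -0.1084 - j0.313 A.
Step 6 — Convert to polar: |I| = 0.3313 A, ∠I = -109.1°.

I = 0.3313∠-109.1° A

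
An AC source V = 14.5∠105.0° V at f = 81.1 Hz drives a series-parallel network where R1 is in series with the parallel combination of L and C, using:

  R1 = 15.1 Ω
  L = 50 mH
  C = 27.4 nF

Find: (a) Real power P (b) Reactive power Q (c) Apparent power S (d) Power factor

Step 1 — Angular frequency: ω = 2π·f = 2π·81.1 = 509.6 rad/s.
Step 2 — Component impedances:
  R1: Z = R = 15.1 Ω
  L: Z = jωL = j·509.6·0.05 = 0 + j25.48 Ω
  C: Z = 1/(jωC) = -j/(ω·C) = 0 - j7.162e+04 Ω
Step 3 — Parallel branch: L || C = 1/(1/L + 1/C) = 0 + j25.49 Ω.
Step 4 — Series with R1: Z_total = R1 + (L || C) = 15.1 + j25.49 Ω = 29.62∠59.4° Ω.
Step 5 — Source phasor: V = 14.5∠105.0° V = -3.753 + j14.01 V.
Step 6 — Current: I = V / Z = 0.3422 + j0.35 A = 0.4895∠45.6° A.
Step 7 — Complex power: S = V·I* = 3.617 + j6.106 VA.
Step 8 — Real power: P = Re(S) = 3.617 W.
Step 9 — Reactive power: Q = Im(S) = 6.106 VAR.
Step 10 — Apparent power: |S| = 7.097 VA.
Step 11 — Power factor: PF = P/|S| = 0.5097 (lagging).

(a) P = 3.617 W  (b) Q = 6.106 VAR  (c) S = 7.097 VA  (d) PF = 0.5097 (lagging)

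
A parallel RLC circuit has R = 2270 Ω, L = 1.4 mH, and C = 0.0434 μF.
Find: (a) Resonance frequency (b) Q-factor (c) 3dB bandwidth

Step 1 — Resonance: ω₀ = 1/√(LC) = 1/√(0.0014·4.34e-08) = 1.283e+05 rad/s.
Step 2 — f₀ = ω₀/(2π) = 2.042e+04 Hz.
Step 3 — Parallel Q: Q = R/(ω₀L) = 2270/(1.283e+05·0.0014) = 12.64.
Step 4 — Bandwidth: Δω = ω₀/Q = 1.015e+04 rad/s; BW = Δω/(2π) = 1615 Hz.

(a) f₀ = 2.042e+04 Hz  (b) Q = 12.64  (c) BW = 1615 Hz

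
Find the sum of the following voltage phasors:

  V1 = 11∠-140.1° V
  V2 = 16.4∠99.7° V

Step 1 — Convert each phasor to rectangular form:
  V1 = 11·(cos(-140.1°) + j·sin(-140.1°)) = -8.439 - j7.056 V
  V2 = 16.4·(cos(99.7°) + j·sin(99.7°)) = -2.763 + j16.17 V
Step 2 — Sum components: V_total = -11.2 + j9.11 V.
Step 3 — Convert to polar: |V_total| = 14.44 V, ∠V_total = 140.9°.

V_total = 14.44∠140.9° V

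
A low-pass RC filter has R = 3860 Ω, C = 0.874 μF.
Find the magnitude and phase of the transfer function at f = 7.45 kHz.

Step 1 — Angular frequency: ω = 2π·7450 = 4.681e+04 rad/s.
Step 2 — Transfer function: H(jω) = 1/(1 + jωRC).
Step 3 — Denominator: 1 + jωRC = 1 + j·4.681e+04·3860·8.74e-07 = 1 + j157.9.
Step 4 — H = 4.01e-05 - j0.006332.
Step 5 — Magnitude: |H| = 0.006332 (-44.0 dB); phase: φ = -89.6°.

|H| = 0.006332 (-44.0 dB), φ = -89.6°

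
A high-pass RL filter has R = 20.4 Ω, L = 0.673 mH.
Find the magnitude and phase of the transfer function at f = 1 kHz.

Step 1 — Angular frequency: ω = 2π·1000 = 6283 rad/s.
Step 2 — Transfer function: H(jω) = jωL/(R + jωL).
Step 3 — Numerator jωL = j·4.229; denominator R + jωL = 20.4 + j4.229.
Step 4 — H = 0.0412 + j0.1987.
Step 5 — Magnitude: |H| = 0.203 (-13.9 dB); phase: φ = 78.3°.

|H| = 0.203 (-13.9 dB), φ = 78.3°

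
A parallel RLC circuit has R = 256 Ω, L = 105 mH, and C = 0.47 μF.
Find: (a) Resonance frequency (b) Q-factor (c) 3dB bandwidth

Step 1 — Resonance: ω₀ = 1/√(LC) = 1/√(0.105·4.7e-07) = 4501 rad/s.
Step 2 — f₀ = ω₀/(2π) = 716.4 Hz.
Step 3 — Parallel Q: Q = R/(ω₀L) = 256/(4501·0.105) = 0.5416.
Step 4 — Bandwidth: Δω = ω₀/Q = 8311 rad/s; BW = Δω/(2π) = 1323 Hz.

(a) f₀ = 716.4 Hz  (b) Q = 0.5416  (c) BW = 1323 Hz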